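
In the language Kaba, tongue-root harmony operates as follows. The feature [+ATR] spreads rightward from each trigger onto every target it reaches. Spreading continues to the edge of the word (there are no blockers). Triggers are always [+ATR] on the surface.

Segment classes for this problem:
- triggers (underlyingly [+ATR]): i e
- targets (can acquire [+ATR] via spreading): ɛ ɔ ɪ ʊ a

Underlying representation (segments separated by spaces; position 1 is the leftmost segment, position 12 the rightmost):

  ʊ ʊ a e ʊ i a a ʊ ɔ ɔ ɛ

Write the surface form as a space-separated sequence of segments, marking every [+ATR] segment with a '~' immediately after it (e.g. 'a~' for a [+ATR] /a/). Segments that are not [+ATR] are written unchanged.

ʊ ʊ a e~ ʊ~ i~ a~ a~ ʊ~ ɔ~ ɔ~ ɛ~

From /e/ at 4 rightward: 5 /ʊ/ → [+ATR]; 6 /i/ is itself a trigger — this domain ends here.
From /i/ at 6 rightward: 7 /a/ → [+ATR]; 8 /a/ → [+ATR]; 9 /ʊ/ → [+ATR]; 10 /ɔ/ → [+ATR]; 11 /ɔ/ → [+ATR]; 12 /ɛ/ → [+ATR]; word edge.
Targets with no active source: positions 1 2 3 stay [-ATR].
[+ATR] positions on the surface: 4 5 6 7 8 9 10 11 12.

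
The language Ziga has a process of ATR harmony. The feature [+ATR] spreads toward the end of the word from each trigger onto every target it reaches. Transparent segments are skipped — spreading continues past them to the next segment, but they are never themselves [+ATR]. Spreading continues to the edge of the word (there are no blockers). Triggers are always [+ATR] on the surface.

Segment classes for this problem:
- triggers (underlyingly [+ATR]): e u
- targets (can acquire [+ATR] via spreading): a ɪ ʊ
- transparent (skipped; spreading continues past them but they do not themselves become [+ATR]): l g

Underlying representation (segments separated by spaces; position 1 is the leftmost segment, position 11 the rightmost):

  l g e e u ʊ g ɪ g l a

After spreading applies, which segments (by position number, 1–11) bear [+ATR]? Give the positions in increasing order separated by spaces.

From /e/ at 3 rightward: 4 /e/ is itself a trigger — this domain ends here.
From /e/ at 4 rightward: 5 /u/ is itself a trigger — this domain ends here.
From /u/ at 5 rightward: 6 /ʊ/ → [+ATR]; 7 /g/ transparent; 8 /ɪ/ → [+ATR]; 9 /g/ transparent; 10 /l/ transparent; 11 /a/ → [+ATR]; word edge.

3 4 5 6 8 11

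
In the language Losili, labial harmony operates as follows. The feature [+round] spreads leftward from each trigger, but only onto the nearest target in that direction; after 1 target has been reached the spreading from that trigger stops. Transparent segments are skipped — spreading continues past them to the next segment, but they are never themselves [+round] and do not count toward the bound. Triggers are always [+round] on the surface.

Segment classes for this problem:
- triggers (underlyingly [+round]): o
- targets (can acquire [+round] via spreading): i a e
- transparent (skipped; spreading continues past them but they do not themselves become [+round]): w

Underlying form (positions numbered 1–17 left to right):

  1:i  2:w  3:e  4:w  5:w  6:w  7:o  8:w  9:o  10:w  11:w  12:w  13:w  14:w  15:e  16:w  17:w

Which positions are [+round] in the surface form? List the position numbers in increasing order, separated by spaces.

3 7 9

From /o/ at 7 leftward: 6 /w/ transparent; 5 /w/ transparent; 4 /w/ transparent; 3 /e/ → [+round]; bound reached.
From /o/ at 9 leftward: 8 /w/ transparent; 7 /o/ is itself a trigger — this domain ends here.
Targets with no active source: positions 1 15 stay [-round].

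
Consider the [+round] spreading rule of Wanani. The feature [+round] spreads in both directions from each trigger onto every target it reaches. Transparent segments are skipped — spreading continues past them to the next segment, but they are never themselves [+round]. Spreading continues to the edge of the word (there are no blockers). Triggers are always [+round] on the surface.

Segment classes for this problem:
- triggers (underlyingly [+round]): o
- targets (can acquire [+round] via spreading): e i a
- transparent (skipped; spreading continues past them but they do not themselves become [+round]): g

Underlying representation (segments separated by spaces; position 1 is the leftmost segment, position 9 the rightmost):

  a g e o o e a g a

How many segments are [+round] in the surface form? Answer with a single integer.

From /o/ at 4 rightward: 5 /o/ is itself a trigger — this domain ends here.
From /o/ at 4 leftward: 3 /e/ → [+round]; 2 /g/ transparent; 1 /a/ → [+round]; word edge.
From /o/ at 5 rightward: 6 /e/ → [+round]; 7 /a/ → [+round]; 8 /g/ transparent; 9 /a/ → [+round]; word edge.
From /o/ at 5 leftward: 4 /o/ is itself a trigger — this domain ends here.
[+round] positions on the surface: 1 3 4 5 6 7 9.

7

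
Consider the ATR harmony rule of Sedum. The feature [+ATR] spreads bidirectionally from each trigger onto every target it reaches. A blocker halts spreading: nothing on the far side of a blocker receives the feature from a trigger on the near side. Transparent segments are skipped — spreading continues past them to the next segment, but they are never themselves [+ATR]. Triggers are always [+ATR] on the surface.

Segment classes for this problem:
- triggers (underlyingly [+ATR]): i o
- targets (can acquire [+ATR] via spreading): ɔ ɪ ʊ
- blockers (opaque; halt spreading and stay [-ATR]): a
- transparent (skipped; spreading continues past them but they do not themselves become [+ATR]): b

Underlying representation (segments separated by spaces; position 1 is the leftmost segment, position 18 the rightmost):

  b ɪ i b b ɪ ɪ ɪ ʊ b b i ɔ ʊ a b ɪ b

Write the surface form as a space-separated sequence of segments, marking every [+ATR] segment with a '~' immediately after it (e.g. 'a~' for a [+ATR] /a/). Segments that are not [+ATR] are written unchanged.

From /i/ at 3 rightward: 4 /b/ transparent; 5 /b/ transparent; 6 /ɪ/ → [+ATR]; 7 /ɪ/ → [+ATR]; 8 /ɪ/ → [+ATR]; 9 /ʊ/ → [+ATR]; 10 /b/ transparent; 11 /b/ transparent; 12 /i/ is itself a trigger — this domain ends here.
From /i/ at 3 leftward: 2 /ɪ/ → [+ATR]; 1 /b/ transparent; word edge.
From /i/ at 12 rightward: 13 /ɔ/ → [+ATR]; 14 /ʊ/ → [+ATR]; 15 /a/ blocks.
From /i/ at 12 leftward: 11 /b/ transparent; 10 /b/ transparent; 9 /ʊ/ → [+ATR]; 8 /ɪ/ → [+ATR]; 7 /ɪ/ → [+ATR]; 6 /ɪ/ → [+ATR]; 5 /b/ transparent; 4 /b/ transparent; 3 /i/ is itself a trigger — this domain ends here.
Target with no active source: position 17 stays [-ATR].
[+ATR] positions on the surface: 2 3 6 7 8 9 12 13 14.

b ɪ~ i~ b b ɪ~ ɪ~ ɪ~ ʊ~ b b i~ ɔ~ ʊ~ a b ɪ b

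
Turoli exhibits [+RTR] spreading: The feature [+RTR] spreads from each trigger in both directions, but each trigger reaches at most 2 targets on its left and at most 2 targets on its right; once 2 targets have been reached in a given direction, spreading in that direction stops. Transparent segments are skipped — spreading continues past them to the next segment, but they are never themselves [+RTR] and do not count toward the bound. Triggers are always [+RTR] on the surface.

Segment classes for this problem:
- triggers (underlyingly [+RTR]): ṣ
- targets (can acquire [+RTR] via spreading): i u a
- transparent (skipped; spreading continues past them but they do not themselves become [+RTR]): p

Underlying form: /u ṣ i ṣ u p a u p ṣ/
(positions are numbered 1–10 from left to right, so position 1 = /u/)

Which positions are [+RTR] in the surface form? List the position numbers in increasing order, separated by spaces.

From /ṣ/ at 2 rightward: 3 /i/ → [+RTR]; 4 /ṣ/ is itself a trigger — this domain ends here.
From /ṣ/ at 2 leftward: 1 /u/ → [+RTR]; word edge.
From /ṣ/ at 4 rightward: 5 /u/ → [+RTR]; 6 /p/ transparent; 7 /a/ → [+RTR]; bound reached.
From /ṣ/ at 4 leftward: 3 /i/ → [+RTR]; 2 /ṣ/ is itself a trigger — this domain ends here.
From /ṣ/ at 10 rightward: word edge.
From /ṣ/ at 10 leftward: 9 /p/ transparent; 8 /u/ → [+RTR]; 7 /a/ → [+RTR]; bound reached.

1 2 3 4 5 7 8 10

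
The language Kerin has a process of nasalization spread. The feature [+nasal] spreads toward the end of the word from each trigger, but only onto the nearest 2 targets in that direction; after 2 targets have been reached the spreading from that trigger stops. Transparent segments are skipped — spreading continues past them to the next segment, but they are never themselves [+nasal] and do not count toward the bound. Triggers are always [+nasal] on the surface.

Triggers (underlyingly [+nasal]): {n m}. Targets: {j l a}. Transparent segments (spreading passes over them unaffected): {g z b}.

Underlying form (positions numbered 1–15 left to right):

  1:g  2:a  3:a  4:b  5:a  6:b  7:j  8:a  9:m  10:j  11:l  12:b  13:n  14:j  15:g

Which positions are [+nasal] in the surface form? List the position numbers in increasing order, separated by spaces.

From /m/ at 9 rightward: 10 /j/ → [+nasal]; 11 /l/ → [+nasal]; bound reached.
From /n/ at 13 rightward: 14 /j/ → [+nasal]; 15 /g/ transparent; word edge.
Targets with no active source: positions 2 3 5 7 8 stay [-nasal].

9 10 11 13 14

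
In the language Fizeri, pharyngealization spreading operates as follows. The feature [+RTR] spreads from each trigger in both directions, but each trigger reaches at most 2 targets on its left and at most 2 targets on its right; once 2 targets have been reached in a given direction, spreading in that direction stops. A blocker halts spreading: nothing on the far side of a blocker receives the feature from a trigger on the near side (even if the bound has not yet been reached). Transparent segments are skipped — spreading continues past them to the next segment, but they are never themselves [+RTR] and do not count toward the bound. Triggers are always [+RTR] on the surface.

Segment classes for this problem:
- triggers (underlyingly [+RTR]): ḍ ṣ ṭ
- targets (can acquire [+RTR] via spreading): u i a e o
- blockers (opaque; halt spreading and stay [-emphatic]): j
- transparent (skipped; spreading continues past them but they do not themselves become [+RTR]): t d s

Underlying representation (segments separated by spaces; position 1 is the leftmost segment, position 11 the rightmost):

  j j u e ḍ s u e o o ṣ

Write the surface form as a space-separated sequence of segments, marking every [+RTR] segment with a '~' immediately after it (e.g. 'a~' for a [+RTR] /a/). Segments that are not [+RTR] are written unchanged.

j j u~ e~ ḍ~ s u~ e~ o~ o~ ṣ~

From /ḍ/ at 5 rightward: 6 /s/ transparent; 7 /u/ → [+RTR]; 8 /e/ → [+RTR]; bound reached.
From /ḍ/ at 5 leftward: 4 /e/ → [+RTR]; 3 /u/ → [+RTR]; bound reached.
From /ṣ/ at 11 rightward: word edge.
From /ṣ/ at 11 leftward: 10 /o/ → [+RTR]; 9 /o/ → [+RTR]; bound reached.
[+RTR] positions on the surface: 3 4 5 7 8 9 10 11.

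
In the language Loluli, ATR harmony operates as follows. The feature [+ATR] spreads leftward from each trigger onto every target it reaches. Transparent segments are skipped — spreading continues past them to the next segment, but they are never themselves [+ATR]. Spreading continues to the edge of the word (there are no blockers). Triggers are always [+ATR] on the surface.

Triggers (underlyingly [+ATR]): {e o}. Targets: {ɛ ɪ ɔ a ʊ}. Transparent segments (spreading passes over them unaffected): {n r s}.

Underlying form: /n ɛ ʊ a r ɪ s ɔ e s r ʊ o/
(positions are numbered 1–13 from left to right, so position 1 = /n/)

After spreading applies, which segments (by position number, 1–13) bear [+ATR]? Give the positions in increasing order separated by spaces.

From /e/ at 9 leftward: 8 /ɔ/ → [+ATR]; 7 /s/ transparent; 6 /ɪ/ → [+ATR]; 5 /r/ transparent; 4 /a/ → [+ATR]; 3 /ʊ/ → [+ATR]; 2 /ɛ/ → [+ATR]; 1 /n/ transparent; word edge.
From /o/ at 13 leftward: 12 /ʊ/ → [+ATR]; 11 /r/ transparent; 10 /s/ transparent; 9 /e/ is itself a trigger — this domain ends here.

2 3 4 6 8 9 12 13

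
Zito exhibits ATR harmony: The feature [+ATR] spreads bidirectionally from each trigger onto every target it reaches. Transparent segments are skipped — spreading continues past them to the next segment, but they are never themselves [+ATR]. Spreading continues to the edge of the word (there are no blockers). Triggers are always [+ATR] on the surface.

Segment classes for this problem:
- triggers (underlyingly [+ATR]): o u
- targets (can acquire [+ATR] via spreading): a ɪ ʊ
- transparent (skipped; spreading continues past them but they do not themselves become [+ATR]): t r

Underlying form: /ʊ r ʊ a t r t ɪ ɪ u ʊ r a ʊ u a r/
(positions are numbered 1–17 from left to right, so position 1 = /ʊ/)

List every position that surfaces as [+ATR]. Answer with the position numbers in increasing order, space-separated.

1 3 4 8 9 10 11 13 14 15 16

From /u/ at 10 rightward: 11 /ʊ/ → [+ATR]; 12 /r/ transparent; 13 /a/ → [+ATR]; 14 /ʊ/ → [+ATR]; 15 /u/ is itself a trigger — this domain ends here.
From /u/ at 10 leftward: 9 /ɪ/ → [+ATR]; 8 /ɪ/ → [+ATR]; 7 /t/ transparent; 6 /r/ transparent; 5 /t/ transparent; 4 /a/ → [+ATR]; 3 /ʊ/ → [+ATR]; 2 /r/ transparent; 1 /ʊ/ → [+ATR]; word edge.
From /u/ at 15 rightward: 16 /a/ → [+ATR]; 17 /r/ transparent; word edge.
From /u/ at 15 leftward: 14 /ʊ/ → [+ATR]; 13 /a/ → [+ATR]; 12 /r/ transparent; 11 /ʊ/ → [+ATR]; 10 /u/ is itself a trigger — this domain ends here.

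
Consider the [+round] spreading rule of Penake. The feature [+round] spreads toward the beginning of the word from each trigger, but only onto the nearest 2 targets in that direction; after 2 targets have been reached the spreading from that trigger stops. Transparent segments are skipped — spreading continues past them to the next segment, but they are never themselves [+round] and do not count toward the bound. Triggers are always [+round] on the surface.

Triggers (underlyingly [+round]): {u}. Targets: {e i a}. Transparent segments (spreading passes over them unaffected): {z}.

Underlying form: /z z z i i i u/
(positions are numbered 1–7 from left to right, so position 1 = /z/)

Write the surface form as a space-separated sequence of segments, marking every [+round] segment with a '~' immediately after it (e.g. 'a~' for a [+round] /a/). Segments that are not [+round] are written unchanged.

From /u/ at 7 leftward: 6 /i/ → [+round]; 5 /i/ → [+round]; bound reached.
Target with no active source: position 4 stays [-round].
[+round] positions on the surface: 5 6 7.

z z z i i~ i~ u~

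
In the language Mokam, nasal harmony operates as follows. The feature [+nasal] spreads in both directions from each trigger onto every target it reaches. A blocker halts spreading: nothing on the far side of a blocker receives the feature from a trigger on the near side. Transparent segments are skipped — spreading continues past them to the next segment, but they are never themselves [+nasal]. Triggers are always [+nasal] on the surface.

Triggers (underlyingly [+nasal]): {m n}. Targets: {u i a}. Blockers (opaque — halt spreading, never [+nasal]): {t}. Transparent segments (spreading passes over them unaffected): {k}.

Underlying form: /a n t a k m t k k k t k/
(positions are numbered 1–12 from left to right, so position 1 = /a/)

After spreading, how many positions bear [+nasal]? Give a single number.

4

From /n/ at 2 rightward: 3 /t/ blocks.
From /n/ at 2 leftward: 1 /a/ → [+nasal]; word edge.
From /m/ at 6 rightward: 7 /t/ blocks.
From /m/ at 6 leftward: 5 /k/ transparent; 4 /a/ → [+nasal]; 3 /t/ blocks.
[+nasal] positions on the surface: 1 2 4 6.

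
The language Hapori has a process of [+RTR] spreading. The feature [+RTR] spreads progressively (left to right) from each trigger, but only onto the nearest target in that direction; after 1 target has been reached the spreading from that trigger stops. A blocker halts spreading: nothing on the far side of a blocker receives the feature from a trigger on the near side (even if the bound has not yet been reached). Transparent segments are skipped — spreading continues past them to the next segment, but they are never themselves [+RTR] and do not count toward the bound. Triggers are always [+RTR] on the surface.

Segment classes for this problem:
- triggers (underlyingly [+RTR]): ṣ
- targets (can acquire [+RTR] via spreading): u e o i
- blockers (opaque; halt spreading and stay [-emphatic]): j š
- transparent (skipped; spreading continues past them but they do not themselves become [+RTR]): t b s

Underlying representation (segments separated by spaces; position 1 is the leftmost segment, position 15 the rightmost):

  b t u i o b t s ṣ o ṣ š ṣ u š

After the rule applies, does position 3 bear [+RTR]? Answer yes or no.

no

From /ṣ/ at 9 rightward: 10 /o/ → [+RTR]; bound reached.
From /ṣ/ at 11 rightward: 12 /š/ blocks.
From /ṣ/ at 13 rightward: 14 /u/ → [+RTR]; bound reached.
Targets with no active source: positions 3 4 5 stay [-emphatic].
[+RTR] positions on the surface: 9 10 11 13 14.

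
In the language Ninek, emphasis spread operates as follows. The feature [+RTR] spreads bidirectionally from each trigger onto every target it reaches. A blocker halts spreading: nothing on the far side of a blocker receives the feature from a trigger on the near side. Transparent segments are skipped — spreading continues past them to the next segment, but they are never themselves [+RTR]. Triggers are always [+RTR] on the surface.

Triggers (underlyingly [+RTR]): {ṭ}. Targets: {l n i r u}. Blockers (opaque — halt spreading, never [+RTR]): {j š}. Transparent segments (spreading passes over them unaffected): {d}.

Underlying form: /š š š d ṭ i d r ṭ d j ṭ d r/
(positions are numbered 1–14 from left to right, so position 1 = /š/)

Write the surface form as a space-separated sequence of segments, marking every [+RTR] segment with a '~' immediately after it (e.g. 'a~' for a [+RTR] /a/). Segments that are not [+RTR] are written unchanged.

š š š d ṭ~ i~ d r~ ṭ~ d j ṭ~ d r~

From /ṭ/ at 5 rightward: 6 /i/ → [+RTR]; 7 /d/ transparent; 8 /r/ → [+RTR]; 9 /ṭ/ is itself a trigger — this domain ends here.
From /ṭ/ at 5 leftward: 4 /d/ transparent; 3 /š/ blocks.
From /ṭ/ at 9 rightward: 10 /d/ transparent; 11 /j/ blocks.
From /ṭ/ at 9 leftward: 8 /r/ → [+RTR]; 7 /d/ transparent; 6 /i/ → [+RTR]; 5 /ṭ/ is itself a trigger — this domain ends here.
From /ṭ/ at 12 rightward: 13 /d/ transparent; 14 /r/ → [+RTR]; word edge.
From /ṭ/ at 12 leftward: 11 /j/ blocks.
[+RTR] positions on the surface: 5 6 8 9 12 14.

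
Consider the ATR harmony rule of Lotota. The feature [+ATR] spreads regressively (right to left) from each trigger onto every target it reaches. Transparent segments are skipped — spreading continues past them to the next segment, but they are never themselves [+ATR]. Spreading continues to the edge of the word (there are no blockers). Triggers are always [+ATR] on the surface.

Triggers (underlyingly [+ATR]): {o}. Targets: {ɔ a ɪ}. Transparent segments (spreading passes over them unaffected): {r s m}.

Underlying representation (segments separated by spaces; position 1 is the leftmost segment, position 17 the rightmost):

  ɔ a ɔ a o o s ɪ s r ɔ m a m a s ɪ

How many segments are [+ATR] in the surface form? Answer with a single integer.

From /o/ at 5 leftward: 4 /a/ → [+ATR]; 3 /ɔ/ → [+ATR]; 2 /a/ → [+ATR]; 1 /ɔ/ → [+ATR]; word edge.
From /o/ at 6 leftward: 5 /o/ is itself a trigger — this domain ends here.
Targets with no active source: positions 8 11 13 15 17 stay [-ATR].
[+ATR] positions on the surface: 1 2 3 4 5 6.

6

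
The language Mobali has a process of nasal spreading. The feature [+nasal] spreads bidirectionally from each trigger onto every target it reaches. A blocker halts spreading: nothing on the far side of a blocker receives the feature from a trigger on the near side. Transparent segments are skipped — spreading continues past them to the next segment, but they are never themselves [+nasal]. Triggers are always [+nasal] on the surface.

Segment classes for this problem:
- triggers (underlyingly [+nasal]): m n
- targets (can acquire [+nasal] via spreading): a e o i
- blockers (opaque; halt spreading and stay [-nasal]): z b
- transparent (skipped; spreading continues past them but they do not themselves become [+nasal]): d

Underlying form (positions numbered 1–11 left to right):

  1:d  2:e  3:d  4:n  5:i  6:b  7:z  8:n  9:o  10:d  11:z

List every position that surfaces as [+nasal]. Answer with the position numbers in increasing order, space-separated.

2 4 5 8 9

From /n/ at 4 rightward: 5 /i/ → [+nasal]; 6 /b/ blocks.
From /n/ at 4 leftward: 3 /d/ transparent; 2 /e/ → [+nasal]; 1 /d/ transparent; word edge.
From /n/ at 8 rightward: 9 /o/ → [+nasal]; 10 /d/ transparent; 11 /z/ blocks.
From /n/ at 8 leftward: 7 /z/ blocks.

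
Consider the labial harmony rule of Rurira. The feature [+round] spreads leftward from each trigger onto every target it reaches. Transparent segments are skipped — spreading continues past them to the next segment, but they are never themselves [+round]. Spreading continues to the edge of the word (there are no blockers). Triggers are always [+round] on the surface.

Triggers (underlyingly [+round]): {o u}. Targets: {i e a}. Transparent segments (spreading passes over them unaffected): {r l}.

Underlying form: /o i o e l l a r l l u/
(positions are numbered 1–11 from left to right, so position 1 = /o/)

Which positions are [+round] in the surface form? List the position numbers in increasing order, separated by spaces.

1 2 3 4 7 11

From /o/ at 1 leftward: word edge.
From /o/ at 3 leftward: 2 /i/ → [+round]; 1 /o/ is itself a trigger — this domain ends here.
From /u/ at 11 leftward: 10 /l/ transparent; 9 /l/ transparent; 8 /r/ transparent; 7 /a/ → [+round]; 6 /l/ transparent; 5 /l/ transparent; 4 /e/ → [+round]; 3 /o/ is itself a trigger — this domain ends here.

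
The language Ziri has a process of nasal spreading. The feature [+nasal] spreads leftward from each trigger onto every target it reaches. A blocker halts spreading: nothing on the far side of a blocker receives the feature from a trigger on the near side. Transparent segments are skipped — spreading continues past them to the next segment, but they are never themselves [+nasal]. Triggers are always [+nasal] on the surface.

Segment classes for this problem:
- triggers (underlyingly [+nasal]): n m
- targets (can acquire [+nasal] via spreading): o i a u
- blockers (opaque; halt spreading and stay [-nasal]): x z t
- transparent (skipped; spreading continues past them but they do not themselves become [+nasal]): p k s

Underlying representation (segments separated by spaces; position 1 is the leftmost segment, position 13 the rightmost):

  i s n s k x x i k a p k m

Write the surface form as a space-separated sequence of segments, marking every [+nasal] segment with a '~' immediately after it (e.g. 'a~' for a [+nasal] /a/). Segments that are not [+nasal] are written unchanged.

i~ s n~ s k x x i~ k a~ p k m~

From /n/ at 3 leftward: 2 /s/ transparent; 1 /i/ → [+nasal]; word edge.
From /m/ at 13 leftward: 12 /k/ transparent; 11 /p/ transparent; 10 /a/ → [+nasal]; 9 /k/ transparent; 8 /i/ → [+nasal]; 7 /x/ blocks.
[+nasal] positions on the surface: 1 3 8 10 13.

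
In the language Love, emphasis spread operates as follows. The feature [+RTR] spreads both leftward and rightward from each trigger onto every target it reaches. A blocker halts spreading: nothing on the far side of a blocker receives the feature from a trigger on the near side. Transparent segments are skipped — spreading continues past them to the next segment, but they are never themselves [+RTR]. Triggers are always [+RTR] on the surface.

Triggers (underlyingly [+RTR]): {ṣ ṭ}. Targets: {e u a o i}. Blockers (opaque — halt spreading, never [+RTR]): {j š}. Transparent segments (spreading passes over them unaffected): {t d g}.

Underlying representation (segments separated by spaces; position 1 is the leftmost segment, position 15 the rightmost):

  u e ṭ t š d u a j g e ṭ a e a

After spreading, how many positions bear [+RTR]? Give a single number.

8

From /ṭ/ at 3 rightward: 4 /t/ transparent; 5 /š/ blocks.
From /ṭ/ at 3 leftward: 2 /e/ → [+RTR]; 1 /u/ → [+RTR]; word edge.
From /ṭ/ at 12 rightward: 13 /a/ → [+RTR]; 14 /e/ → [+RTR]; 15 /a/ → [+RTR]; word edge.
From /ṭ/ at 12 leftward: 11 /e/ → [+RTR]; 10 /g/ transparent; 9 /j/ blocks.
Targets with no active source: positions 7 8 stay [-emphatic].
[+RTR] positions on the surface: 1 2 3 11 12 13 14 15.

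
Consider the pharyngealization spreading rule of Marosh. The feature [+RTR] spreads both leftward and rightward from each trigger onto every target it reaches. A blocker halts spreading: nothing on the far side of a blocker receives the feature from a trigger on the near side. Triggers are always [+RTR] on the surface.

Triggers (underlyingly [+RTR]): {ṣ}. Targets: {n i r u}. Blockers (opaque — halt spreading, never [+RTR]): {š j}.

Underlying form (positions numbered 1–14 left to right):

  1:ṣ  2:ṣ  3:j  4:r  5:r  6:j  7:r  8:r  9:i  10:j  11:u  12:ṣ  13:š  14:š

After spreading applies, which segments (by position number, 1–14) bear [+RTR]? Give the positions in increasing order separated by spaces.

1 2 11 12

From /ṣ/ at 1 rightward: 2 /ṣ/ is itself a trigger — this domain ends here.
From /ṣ/ at 1 leftward: word edge.
From /ṣ/ at 2 rightward: 3 /j/ blocks.
From /ṣ/ at 2 leftward: 1 /ṣ/ is itself a trigger — this domain ends here.
From /ṣ/ at 12 rightward: 13 /š/ blocks.
From /ṣ/ at 12 leftward: 11 /u/ → [+RTR]; 10 /j/ blocks.
Targets with no active source: positions 4 5 7 8 9 stay [-emphatic].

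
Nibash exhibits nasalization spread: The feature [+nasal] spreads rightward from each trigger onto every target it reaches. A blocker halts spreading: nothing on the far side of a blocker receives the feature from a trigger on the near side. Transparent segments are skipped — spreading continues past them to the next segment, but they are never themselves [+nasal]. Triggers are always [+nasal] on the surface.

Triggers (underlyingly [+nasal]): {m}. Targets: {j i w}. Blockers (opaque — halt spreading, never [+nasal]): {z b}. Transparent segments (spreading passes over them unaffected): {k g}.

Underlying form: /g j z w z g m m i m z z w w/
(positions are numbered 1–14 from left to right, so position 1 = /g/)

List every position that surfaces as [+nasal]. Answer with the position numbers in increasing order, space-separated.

7 8 9 10

From /m/ at 7 rightward: 8 /m/ is itself a trigger — this domain ends here.
From /m/ at 8 rightward: 9 /i/ → [+nasal]; 10 /m/ is itself a trigger — this domain ends here.
From /m/ at 10 rightward: 11 /z/ blocks.
Targets with no active source: positions 2 4 13 14 stay [-nasal].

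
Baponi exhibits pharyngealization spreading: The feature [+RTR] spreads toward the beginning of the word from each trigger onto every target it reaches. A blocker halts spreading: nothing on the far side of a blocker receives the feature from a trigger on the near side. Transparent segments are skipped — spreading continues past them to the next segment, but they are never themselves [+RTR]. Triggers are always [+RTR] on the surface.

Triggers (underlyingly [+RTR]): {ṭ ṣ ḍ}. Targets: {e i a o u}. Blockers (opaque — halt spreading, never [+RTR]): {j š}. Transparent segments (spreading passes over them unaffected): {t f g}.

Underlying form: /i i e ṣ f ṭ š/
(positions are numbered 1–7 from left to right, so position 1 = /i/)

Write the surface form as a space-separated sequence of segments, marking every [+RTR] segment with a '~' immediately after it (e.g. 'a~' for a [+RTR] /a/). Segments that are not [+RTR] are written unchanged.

i~ i~ e~ ṣ~ f ṭ~ š

From /ṣ/ at 4 leftward: 3 /e/ → [+RTR]; 2 /i/ → [+RTR]; 1 /i/ → [+RTR]; word edge.
From /ṭ/ at 6 leftward: 5 /f/ transparent; 4 /ṣ/ is itself a trigger — this domain ends here.
[+RTR] positions on the surface: 1 2 3 4 6.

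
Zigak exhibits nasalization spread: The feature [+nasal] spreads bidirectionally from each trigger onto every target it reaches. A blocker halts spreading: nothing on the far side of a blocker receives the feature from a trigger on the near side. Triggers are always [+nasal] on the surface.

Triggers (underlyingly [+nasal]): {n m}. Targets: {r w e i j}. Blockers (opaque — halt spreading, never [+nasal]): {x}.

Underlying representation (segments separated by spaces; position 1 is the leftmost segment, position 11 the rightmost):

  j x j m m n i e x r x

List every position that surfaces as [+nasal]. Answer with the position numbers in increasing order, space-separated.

3 4 5 6 7 8

From /m/ at 4 rightward: 5 /m/ is itself a trigger — this domain ends here.
From /m/ at 4 leftward: 3 /j/ → [+nasal]; 2 /x/ blocks.
From /m/ at 5 rightward: 6 /n/ is itself a trigger — this domain ends here.
From /m/ at 5 leftward: 4 /m/ is itself a trigger — this domain ends here.
From /n/ at 6 rightward: 7 /i/ → [+nasal]; 8 /e/ → [+nasal]; 9 /x/ blocks.
From /n/ at 6 leftward: 5 /m/ is itself a trigger — this domain ends here.
Targets with no active source: positions 1 10 stay [-nasal].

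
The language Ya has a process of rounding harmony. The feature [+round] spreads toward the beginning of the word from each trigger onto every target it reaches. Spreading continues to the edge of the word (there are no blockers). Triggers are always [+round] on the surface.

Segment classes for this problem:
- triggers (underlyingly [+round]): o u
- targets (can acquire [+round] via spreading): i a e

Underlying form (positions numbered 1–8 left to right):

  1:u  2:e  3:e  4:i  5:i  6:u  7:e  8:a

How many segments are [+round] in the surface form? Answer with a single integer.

From /u/ at 1 leftward: word edge.
From /u/ at 6 leftward: 5 /i/ → [+round]; 4 /i/ → [+round]; 3 /e/ → [+round]; 2 /e/ → [+round]; 1 /u/ is itself a trigger — this domain ends here.
Targets with no active source: positions 7 8 stay [-round].
[+round] positions on the surface: 1 2 3 4 5 6.

6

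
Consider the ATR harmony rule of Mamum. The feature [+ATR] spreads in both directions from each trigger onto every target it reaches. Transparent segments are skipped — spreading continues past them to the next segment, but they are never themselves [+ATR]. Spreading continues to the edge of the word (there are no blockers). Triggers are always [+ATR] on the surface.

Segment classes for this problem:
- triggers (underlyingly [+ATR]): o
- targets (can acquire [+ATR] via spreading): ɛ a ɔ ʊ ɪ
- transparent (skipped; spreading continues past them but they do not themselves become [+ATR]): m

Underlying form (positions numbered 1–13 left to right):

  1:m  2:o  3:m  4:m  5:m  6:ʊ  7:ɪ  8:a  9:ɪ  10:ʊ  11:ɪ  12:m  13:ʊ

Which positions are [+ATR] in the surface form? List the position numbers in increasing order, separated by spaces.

2 6 7 8 9 10 11 13

From /o/ at 2 rightward: 3 /m/ transparent; 4 /m/ transparent; 5 /m/ transparent; 6 /ʊ/ → [+ATR]; 7 /ɪ/ → [+ATR]; 8 /a/ → [+ATR]; 9 /ɪ/ → [+ATR]; 10 /ʊ/ → [+ATR]; 11 /ɪ/ → [+ATR]; 12 /m/ transparent; 13 /ʊ/ → [+ATR]; word edge.
From /o/ at 2 leftward: 1 /m/ transparent; word edge.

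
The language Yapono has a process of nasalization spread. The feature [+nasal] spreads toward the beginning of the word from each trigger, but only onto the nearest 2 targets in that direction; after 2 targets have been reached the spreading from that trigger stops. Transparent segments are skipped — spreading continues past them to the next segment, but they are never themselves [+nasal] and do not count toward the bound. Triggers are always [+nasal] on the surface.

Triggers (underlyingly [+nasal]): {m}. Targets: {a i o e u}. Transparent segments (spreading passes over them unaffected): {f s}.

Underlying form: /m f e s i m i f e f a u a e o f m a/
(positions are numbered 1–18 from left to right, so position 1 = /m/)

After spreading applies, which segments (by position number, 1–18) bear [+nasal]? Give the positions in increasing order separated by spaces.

1 3 5 6 14 15 17

From /m/ at 1 leftward: word edge.
From /m/ at 6 leftward: 5 /i/ → [+nasal]; 4 /s/ transparent; 3 /e/ → [+nasal]; bound reached.
From /m/ at 17 leftward: 16 /f/ transparent; 15 /o/ → [+nasal]; 14 /e/ → [+nasal]; bound reached.
Targets with no active source: positions 7 9 11 12 13 18 stay [-nasal].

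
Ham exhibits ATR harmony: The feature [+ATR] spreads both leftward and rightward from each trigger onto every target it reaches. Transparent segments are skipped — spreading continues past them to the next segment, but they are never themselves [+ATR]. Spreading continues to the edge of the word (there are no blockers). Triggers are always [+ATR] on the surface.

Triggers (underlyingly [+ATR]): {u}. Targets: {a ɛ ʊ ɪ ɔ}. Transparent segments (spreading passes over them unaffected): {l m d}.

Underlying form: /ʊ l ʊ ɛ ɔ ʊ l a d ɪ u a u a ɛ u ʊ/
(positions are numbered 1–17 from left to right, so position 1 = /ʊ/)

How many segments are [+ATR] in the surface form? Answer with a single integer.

From /u/ at 11 rightward: 12 /a/ → [+ATR]; 13 /u/ is itself a trigger — this domain ends here.
From /u/ at 11 leftward: 10 /ɪ/ → [+ATR]; 9 /d/ transparent; 8 /a/ → [+ATR]; 7 /l/ transparent; 6 /ʊ/ → [+ATR]; 5 /ɔ/ → [+ATR]; 4 /ɛ/ → [+ATR]; 3 /ʊ/ → [+ATR]; 2 /l/ transparent; 1 /ʊ/ → [+ATR]; word edge.
From /u/ at 13 rightward: 14 /a/ → [+ATR]; 15 /ɛ/ → [+ATR]; 16 /u/ is itself a trigger — this domain ends here.
From /u/ at 13 leftward: 12 /a/ → [+ATR]; 11 /u/ is itself a trigger — this domain ends here.
From /u/ at 16 rightward: 17 /ʊ/ → [+ATR]; word edge.
From /u/ at 16 leftward: 15 /ɛ/ → [+ATR]; 14 /a/ → [+ATR]; 13 /u/ is itself a trigger — this domain ends here.
[+ATR] positions on the surface: 1 3 4 5 6 8 10 11 12 13 14 15 16 17.

14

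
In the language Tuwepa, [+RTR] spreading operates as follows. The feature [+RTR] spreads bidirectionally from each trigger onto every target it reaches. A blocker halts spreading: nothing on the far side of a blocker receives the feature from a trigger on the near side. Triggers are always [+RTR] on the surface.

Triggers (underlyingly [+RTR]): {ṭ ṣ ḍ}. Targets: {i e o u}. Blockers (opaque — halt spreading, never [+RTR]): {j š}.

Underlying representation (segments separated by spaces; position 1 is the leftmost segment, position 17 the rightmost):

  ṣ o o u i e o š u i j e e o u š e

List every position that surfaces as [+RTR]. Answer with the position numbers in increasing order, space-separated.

1 2 3 4 5 6 7

From /ṣ/ at 1 rightward: 2 /o/ → [+RTR]; 3 /o/ → [+RTR]; 4 /u/ → [+RTR]; 5 /i/ → [+RTR]; 6 /e/ → [+RTR]; 7 /o/ → [+RTR]; 8 /š/ blocks.
From /ṣ/ at 1 leftward: word edge.
Targets with no active source: positions 9 10 12 13 14 15 17 stay [-emphatic].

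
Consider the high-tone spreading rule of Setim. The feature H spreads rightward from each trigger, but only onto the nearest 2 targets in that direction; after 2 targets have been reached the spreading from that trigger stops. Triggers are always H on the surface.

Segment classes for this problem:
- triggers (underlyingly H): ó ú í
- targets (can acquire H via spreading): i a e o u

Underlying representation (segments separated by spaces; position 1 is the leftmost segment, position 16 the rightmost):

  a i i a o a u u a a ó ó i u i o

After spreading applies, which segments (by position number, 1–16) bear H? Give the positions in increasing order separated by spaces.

From /ó/ at 11 rightward: 12 /ó/ is itself a trigger — this domain ends here.
From /ó/ at 12 rightward: 13 /i/ → H; 14 /u/ → H; bound reached.
Targets with no active source: positions 1 2 3 4 5 6 7 8 9 10 15 16 stay [-high tone].

11 12 13 14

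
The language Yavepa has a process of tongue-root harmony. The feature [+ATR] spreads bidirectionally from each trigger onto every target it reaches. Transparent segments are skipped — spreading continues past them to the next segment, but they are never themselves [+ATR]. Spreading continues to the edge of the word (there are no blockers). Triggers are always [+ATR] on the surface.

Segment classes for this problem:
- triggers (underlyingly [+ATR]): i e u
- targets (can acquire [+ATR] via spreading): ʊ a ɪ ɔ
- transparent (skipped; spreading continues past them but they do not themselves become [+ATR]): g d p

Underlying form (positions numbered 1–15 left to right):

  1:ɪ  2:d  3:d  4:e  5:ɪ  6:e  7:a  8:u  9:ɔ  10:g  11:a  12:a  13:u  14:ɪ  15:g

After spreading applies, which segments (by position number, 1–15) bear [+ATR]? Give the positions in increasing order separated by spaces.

From /e/ at 4 rightward: 5 /ɪ/ → [+ATR]; 6 /e/ is itself a trigger — this domain ends here.
From /e/ at 4 leftward: 3 /d/ transparent; 2 /d/ transparent; 1 /ɪ/ → [+ATR]; word edge.
From /e/ at 6 rightward: 7 /a/ → [+ATR]; 8 /u/ is itself a trigger — this domain ends here.
From /e/ at 6 leftward: 5 /ɪ/ → [+ATR]; 4 /e/ is itself a trigger — this domain ends here.
From /u/ at 8 rightward: 9 /ɔ/ → [+ATR]; 10 /g/ transparent; 11 /a/ → [+ATR]; 12 /a/ → [+ATR]; 13 /u/ is itself a trigger — this domain ends here.
From /u/ at 8 leftward: 7 /a/ → [+ATR]; 6 /e/ is itself a trigger — this domain ends here.
From /u/ at 13 rightward: 14 /ɪ/ → [+ATR]; 15 /g/ transparent; word edge.
From /u/ at 13 leftward: 12 /a/ → [+ATR]; 11 /a/ → [+ATR]; 10 /g/ transparent; 9 /ɔ/ → [+ATR]; 8 /u/ is itself a trigger — this domain ends here.

1 4 5 6 7 8 9 11 12 13 14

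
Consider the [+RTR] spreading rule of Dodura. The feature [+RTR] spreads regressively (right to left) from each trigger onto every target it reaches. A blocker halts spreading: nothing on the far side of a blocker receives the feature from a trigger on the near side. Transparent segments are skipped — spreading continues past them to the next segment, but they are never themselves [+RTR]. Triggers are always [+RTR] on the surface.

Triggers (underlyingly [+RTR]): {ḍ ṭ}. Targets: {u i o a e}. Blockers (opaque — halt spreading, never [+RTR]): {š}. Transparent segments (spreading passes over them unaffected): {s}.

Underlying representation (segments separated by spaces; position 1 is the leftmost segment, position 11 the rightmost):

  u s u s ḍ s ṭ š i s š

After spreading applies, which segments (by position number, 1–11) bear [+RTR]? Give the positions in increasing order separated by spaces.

1 3 5 7

From /ḍ/ at 5 leftward: 4 /s/ transparent; 3 /u/ → [+RTR]; 2 /s/ transparent; 1 /u/ → [+RTR]; word edge.
From /ṭ/ at 7 leftward: 6 /s/ transparent; 5 /ḍ/ is itself a trigger — this domain ends here.
Target with no active source: position 9 stays [-emphatic].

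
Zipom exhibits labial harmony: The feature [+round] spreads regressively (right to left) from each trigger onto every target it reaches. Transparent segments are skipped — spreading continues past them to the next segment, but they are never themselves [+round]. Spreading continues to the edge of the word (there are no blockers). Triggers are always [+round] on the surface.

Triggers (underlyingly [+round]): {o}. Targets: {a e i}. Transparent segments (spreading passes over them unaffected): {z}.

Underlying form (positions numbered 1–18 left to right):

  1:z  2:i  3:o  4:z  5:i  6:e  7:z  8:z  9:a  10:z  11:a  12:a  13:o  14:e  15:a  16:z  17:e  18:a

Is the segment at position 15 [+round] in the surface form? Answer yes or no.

From /o/ at 3 leftward: 2 /i/ → [+round]; 1 /z/ transparent; word edge.
From /o/ at 13 leftward: 12 /a/ → [+round]; 11 /a/ → [+round]; 10 /z/ transparent; 9 /a/ → [+round]; 8 /z/ transparent; 7 /z/ transparent; 6 /e/ → [+round]; 5 /i/ → [+round]; 4 /z/ transparent; 3 /o/ is itself a trigger — this domain ends here.
Targets with no active source: positions 14 15 17 18 stay [-round].
[+round] positions on the surface: 2 3 5 6 9 11 12 13.

no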